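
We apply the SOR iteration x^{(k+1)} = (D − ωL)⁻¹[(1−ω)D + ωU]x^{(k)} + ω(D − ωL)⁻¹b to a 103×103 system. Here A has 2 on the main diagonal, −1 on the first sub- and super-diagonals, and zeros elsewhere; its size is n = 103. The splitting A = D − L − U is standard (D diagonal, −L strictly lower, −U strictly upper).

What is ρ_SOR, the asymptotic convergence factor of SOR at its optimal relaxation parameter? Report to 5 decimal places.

ρ_SOR = 0.94136

ρ_J = max_k |cos(kπ/104)| = cos(π/104) = 0.99954
√(1−ρ_J²) simplifies to sin(π/104) = 0.030203.
So ω* = 2/1.030203 = 1.94136 (Young).
Hence ρ(B_{ω*}) = 1.94136 − 1 = 0.94136.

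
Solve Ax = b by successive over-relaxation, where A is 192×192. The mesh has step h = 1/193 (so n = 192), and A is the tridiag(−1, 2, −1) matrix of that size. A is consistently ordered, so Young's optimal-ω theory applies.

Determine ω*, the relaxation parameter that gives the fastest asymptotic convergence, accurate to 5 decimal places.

B_J for the 192×192 system has eigenvalues cos(kπ/193); ρ_J = cos(π/193) = 0.99987.
√(1 − cos²(π/193)) = sin(π/193) ≈ 0.016277.
Young: ω* = 2/(1+√(1−ρ_J²)) = 2/(1+0.016277) = 2/1.016277 = 1.96797.
At ω = 1.96797 every |λ(B_ω)| = ω−1, so ρ_SOR = 0.96797.

ω* = 1.96797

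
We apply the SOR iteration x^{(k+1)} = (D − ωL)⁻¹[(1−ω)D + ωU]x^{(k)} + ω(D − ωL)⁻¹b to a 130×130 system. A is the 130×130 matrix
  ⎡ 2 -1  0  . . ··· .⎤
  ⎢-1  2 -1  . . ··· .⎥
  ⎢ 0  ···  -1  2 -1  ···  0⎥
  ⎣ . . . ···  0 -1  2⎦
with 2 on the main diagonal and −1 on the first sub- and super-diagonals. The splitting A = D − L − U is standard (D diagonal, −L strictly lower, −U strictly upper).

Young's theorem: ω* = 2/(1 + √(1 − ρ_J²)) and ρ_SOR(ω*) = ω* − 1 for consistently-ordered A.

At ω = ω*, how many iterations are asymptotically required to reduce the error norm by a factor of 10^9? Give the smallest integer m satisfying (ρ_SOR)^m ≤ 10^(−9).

m = 433

[ρ_J] n=130: ρ(B_J) = cos(π/(n+1)) = cos(π/131) = 0.9997125.
1 − cos²(π/131) = sin²(π/131) ⇒ √(1−ρ_J²) = sin(π/131) = 0.0239793.
ω* = 2/(1+0.0239793) = 1.9531645
ρ_SOR = ω* − 1 ≈ 0.9531645.
For 9 digits: m = 9·ln10 / (−ln 0.9531645) = 20.7233/0.0479678 = 432.025; round up → m = 433.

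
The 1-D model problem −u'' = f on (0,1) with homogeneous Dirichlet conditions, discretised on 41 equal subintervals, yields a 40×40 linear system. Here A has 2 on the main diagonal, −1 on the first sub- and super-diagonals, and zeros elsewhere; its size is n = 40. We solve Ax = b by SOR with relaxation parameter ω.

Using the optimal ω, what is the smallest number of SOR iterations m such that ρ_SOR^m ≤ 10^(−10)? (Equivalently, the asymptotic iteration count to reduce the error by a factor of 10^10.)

m = 151

ρ_J = max_k |cos(kπ/41)| = cos(π/41) = 0.9970658
√(1−ρ_J²) simplifies to sin(π/41) = 0.0765493.
[ω*] 2 ÷ (1 + 0.0765493) = 2 ÷ 1.0765493 = 1.8577877.
ρ_SOR = ω* − 1 = 1.8577877 − 1 = 0.8577877.
Need (0.8577877)^m ≤ 10^(−10): m ≥ 10·ln10/|ln 0.8577877| = 23.0259/0.153399 = 150.105 ⇒ m = 151.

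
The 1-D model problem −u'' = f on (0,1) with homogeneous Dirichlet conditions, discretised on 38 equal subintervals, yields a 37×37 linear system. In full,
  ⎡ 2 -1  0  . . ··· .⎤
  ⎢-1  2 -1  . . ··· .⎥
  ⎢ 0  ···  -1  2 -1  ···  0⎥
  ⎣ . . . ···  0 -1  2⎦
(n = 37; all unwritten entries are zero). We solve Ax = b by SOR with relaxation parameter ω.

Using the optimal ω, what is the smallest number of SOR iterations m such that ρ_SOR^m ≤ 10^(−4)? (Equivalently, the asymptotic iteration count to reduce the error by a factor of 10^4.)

[ρ_J] n=37: ρ(B_J) = cos(π/(n+1)) = cos(π/38) = 0.9965845.
1 − cos²(π/38) = sin²(π/38) ⇒ √(1−ρ_J²) = sin(π/38) = 0.0825793.
[ω*] 2 ÷ (1 + 0.0825793) = 2 ÷ 1.0825793 = 1.8474397.
ρ(B_{ω*}) = ω*−1 = 0.8474397
Need (0.8474397)^m ≤ 10^(−4): m ≥ 4·ln10/|ln 0.8474397| = 9.21034/0.165536 = 55.639 ⇒ m = 56.

m = 56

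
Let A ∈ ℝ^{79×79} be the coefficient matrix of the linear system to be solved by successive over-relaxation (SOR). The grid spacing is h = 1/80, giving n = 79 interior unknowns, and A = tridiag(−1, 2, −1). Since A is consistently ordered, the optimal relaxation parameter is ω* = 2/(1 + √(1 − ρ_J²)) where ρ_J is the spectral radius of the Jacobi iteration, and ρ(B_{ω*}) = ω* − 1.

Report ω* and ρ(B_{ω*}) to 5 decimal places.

With n=79, ρ(Jacobi) = cos(π/80) = 0.99923.
√(1−ρ_J²) simplifies to sin(π/80) = 0.039260.
ω* = 2/(1+0.039260) = 1.92445
ρ(B_{ω*}) = ω*−1 = 0.92445

ω* = 1.92445, ρ_SOR = 0.92445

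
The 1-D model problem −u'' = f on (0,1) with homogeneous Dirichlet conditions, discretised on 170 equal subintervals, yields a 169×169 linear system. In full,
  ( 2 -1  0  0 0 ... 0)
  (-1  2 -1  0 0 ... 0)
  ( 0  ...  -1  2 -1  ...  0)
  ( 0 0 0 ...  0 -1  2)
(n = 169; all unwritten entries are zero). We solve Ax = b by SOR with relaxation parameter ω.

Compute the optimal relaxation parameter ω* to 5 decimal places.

ω* = 1.96371

With n=169, ρ(Jacobi) = cos(π/170) = 0.99983.
√(1−ρ_J²) = |sin(π/170)| = 0.018479
ω* = 2 / (1 + 0.018479) = 2 / 1.018479 ≈ 1.96371.
At ω = 1.96371 every |λ(B_ω)| = ω−1, so ρ_SOR = 0.96371.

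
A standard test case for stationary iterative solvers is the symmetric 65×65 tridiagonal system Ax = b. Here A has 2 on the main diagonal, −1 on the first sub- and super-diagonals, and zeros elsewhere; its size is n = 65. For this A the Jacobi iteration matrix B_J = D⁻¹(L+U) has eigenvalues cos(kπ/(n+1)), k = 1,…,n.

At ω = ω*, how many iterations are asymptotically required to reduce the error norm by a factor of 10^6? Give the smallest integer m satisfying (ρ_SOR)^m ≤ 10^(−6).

m = 146

½·tridiag(1,0,1) at n=65: λ_k = cos(kπ/66); max |λ| at k=1 ⇒ ρ_J = cos(π/66) ≈ 0.9988673.
1 − cos²(π/66) = sin²(π/66) ⇒ √(1−ρ_J²) = sin(π/66) = 0.0475819.
So ω* = 2/1.0475819 = 1.9091586 (Young).
At ω = 1.9091586 every |λ(B_ω)| = ω−1, so ρ_SOR = 0.9091586.
ρ_SOR^m ≤ 10^(−6) ⇔ m ≥ 6·ln10/(−ln 0.9091586) = 13.8155/0.0952357 = 145.066; m = ⌈145.066⌉ = 146.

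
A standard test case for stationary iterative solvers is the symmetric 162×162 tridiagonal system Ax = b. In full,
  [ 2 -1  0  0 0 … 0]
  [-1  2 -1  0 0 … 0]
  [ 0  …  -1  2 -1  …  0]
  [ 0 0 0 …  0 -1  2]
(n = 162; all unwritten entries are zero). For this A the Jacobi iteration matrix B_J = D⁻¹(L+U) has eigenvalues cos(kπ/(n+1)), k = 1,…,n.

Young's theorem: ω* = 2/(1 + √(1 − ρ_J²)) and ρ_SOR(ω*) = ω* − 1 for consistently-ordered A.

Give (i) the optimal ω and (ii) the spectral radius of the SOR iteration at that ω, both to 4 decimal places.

ρ_J = max_k |cos(kπ/163)| = cos(π/163) = 0.9998
√(1−ρ_J²) simplifies to sin(π/163) = 0.01927.
[ω*] 2 ÷ (1 + 0.01927) = 2 ÷ 1.01927 = 1.9622.
ρ_SOR = ω* − 1 ≈ 0.9622.

ω* = 1.9622, ρ_SOR = 0.9622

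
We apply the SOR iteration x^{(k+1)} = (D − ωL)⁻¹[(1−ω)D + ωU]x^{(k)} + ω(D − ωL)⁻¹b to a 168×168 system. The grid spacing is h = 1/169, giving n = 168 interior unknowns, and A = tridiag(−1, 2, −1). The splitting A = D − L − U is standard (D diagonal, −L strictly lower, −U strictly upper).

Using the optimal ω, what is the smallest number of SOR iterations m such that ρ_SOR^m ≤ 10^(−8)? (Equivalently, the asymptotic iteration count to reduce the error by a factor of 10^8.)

m = 496

½·tridiag(1,0,1) at n=168: λ_k = cos(kπ/169); max |λ| at k=1 ⇒ ρ_J = cos(π/169) ≈ 0.9998272.
root = sin(π/169) = 0.0185882  (since 1−cos² = sin²).
ω* = 2/(1 + 0.0185882) = 2/1.0185882 = 1.9635020.
and ρ(B_{ω*}) = 1.9635020 − 1 = 0.9635020.
Need (0.9635020)^m ≤ 10^(−8): m ≥ 8·ln10/|ln 0.9635020| = 18.4207/0.0371807 = 495.437 ⇒ m = 496.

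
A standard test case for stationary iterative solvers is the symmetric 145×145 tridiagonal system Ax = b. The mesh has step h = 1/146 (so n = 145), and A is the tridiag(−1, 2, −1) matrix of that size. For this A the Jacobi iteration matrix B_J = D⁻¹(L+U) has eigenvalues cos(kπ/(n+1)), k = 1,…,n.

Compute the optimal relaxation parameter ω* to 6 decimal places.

spectrum of D⁻¹(L+U) = {cos(kπ/146) : 1≤k≤145}; ρ_J = cos(π/146) = 0.999769.
1 − cos²(π/146) = sin²(π/146) ⇒ √(1−ρ_J²) = sin(π/146) = 0.0215161.
Young: ω* = 2/(1+√(1−ρ_J²)) = 2/(1+0.0215161) = 2/1.0215161 = 1.957874.
ρ(B_{ω*}) = ω*−1 = 0.957874

ω* = 1.957874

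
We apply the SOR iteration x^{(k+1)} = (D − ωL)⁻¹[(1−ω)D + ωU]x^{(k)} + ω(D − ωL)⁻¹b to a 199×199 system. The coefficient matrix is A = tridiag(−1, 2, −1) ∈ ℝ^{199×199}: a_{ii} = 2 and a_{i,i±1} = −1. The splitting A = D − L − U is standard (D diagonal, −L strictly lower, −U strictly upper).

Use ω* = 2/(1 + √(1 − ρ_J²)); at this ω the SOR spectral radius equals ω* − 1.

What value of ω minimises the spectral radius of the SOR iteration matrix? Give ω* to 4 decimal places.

ρ_J = max_k |cos(kπ/200)| = cos(π/200) = 0.9999
1 − cos²(π/200) = sin²(π/200) ⇒ √(1−ρ_J²) = sin(π/200) = 0.01571.
[ω*] 2 ÷ (1 + 0.01571) = 2 ÷ 1.01571 = 1.9691.
[ρ_SOR] ω* − 1 = 0.9691.

ω* = 1.9691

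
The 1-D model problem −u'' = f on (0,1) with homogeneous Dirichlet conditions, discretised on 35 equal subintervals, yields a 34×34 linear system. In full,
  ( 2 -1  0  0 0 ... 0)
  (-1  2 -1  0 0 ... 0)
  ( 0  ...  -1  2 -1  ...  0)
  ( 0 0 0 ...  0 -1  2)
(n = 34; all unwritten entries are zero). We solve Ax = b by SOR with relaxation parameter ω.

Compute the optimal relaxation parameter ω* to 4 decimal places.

B_J for the 34×34 system has eigenvalues cos(kπ/35); ρ_J = cos(π/35) = 0.9960.
√(1−ρ_J²) simplifies to sin(π/35) = 0.08964.
ω* = 2/(1 + 0.08964) = 2/1.08964 = 1.8355.
ρ(B_{ω*}) = ω*−1 = 0.8355

ω* = 1.8355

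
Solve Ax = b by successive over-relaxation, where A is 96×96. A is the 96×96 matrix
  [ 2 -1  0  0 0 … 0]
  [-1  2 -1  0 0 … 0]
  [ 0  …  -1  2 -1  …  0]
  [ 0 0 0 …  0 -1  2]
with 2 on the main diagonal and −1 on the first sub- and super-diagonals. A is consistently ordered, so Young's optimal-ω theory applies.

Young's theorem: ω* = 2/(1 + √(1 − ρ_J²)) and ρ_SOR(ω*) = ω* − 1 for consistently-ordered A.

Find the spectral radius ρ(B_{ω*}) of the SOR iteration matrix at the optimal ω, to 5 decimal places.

ρ_SOR = 0.93727

B_J for the 96×96 system has eigenvalues cos(kπ/97); ρ_J = cos(π/97) = 0.99948.
√(1−ρ_J²) = |sin(π/97)| = 0.032382
ω* = 2 / (1 + 0.032382) = 2 / 1.032382 ≈ 1.93727.
ρ_SOR = ω* − 1 = 1.93727 − 1 = 0.93727.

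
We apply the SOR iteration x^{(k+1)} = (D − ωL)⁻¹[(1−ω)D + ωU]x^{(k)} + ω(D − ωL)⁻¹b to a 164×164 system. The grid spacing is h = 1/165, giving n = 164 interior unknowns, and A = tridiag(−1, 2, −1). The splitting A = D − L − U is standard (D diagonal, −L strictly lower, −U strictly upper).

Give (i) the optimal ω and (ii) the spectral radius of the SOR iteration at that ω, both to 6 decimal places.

[ρ_J] n=164: ρ(B_J) = cos(π/(n+1)) = cos(π/165) = 0.999819.
root = sin(π/165) = 0.0190388  (since 1−cos² = sin²).
ω* = 2 / (1 + 0.0190388) = 2 / 1.0190388 ≈ 1.962634.
At ω = 1.962634 every |λ(B_ω)| = ω−1, so ρ_SOR = 0.962634.

ω* = 1.962634, ρ_SOR = 0.962634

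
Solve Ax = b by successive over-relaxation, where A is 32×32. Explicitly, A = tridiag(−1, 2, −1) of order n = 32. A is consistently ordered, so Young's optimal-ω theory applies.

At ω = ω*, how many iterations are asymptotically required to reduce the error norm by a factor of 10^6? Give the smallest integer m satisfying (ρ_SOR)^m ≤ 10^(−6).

m = 73

B_J for the 32×32 system has eigenvalues cos(kπ/33); ρ_J = cos(π/33) = 0.9954719.
√(1 − cos²(π/33)) = sin(π/33) ≈ 0.0950560.
ω* = 2 / (1 + 0.0950560) = 2 / 1.0950560 ≈ 1.8263906.
ρ(B_{ω*}) = ω*−1 = 0.8263906
Need (0.8263906)^m ≤ 10^(−6): m ≥ 6·ln10/|ln 0.8263906| = 13.8155/0.190688 = 72.451 ⇒ m = 73.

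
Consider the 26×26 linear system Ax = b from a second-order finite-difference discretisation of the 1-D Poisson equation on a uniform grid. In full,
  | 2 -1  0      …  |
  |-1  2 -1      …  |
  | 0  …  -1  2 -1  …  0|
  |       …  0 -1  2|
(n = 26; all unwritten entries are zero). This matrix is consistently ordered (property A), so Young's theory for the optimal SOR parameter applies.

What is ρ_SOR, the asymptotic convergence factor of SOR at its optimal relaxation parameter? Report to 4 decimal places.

B_J for the 26×26 system has eigenvalues cos(kπ/27); ρ_J = cos(π/27) = 0.9932.
√(1−ρ_J²) = |sin(π/27)| = 0.11609
Then 2/(1+√(1−ρ_J²)) = 2/(1+0.11609); ω* = 2/1.11609 = 1.7920.
ρ_SOR = ω* − 1 ≈ 0.7920.

ρ_SOR = 0.7920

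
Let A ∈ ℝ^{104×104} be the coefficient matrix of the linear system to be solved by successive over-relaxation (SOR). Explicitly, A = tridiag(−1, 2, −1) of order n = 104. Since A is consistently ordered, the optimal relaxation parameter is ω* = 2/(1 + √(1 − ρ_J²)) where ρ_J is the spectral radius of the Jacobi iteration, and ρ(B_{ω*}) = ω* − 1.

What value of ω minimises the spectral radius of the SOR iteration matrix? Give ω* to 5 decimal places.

ω* = 1.94191

[ρ_J] n=104: ρ(B_J) = cos(π/(n+1)) = cos(π/105) = 0.99955.
1 − cos²(π/105) = sin²(π/105) ⇒ √(1−ρ_J²) = sin(π/105) = 0.029915.
So ω* = 2/1.029915 = 1.94191 (Young).
ρ_SOR = ω* − 1 ≈ 0.94191.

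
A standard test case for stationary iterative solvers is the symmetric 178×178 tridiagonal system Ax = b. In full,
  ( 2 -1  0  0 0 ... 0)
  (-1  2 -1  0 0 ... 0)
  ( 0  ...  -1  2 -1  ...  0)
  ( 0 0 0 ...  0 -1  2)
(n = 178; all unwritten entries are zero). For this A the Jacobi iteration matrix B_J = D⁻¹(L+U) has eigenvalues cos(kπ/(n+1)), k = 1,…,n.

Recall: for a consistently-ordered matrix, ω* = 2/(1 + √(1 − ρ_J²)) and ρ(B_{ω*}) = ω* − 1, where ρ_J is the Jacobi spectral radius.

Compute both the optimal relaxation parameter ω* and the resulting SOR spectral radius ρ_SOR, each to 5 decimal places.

With n=178, ρ(Jacobi) = cos(π/179) = 0.99985.
√(1−ρ_J²) simplifies to sin(π/179) = 0.017550.
ω* = 2/(1 + 0.017550) = 2/1.017550 = 1.96551.
and ρ(B_{ω*}) = 1.96551 − 1 = 0.96551.

ω* = 1.96551, ρ_SOR = 0.96551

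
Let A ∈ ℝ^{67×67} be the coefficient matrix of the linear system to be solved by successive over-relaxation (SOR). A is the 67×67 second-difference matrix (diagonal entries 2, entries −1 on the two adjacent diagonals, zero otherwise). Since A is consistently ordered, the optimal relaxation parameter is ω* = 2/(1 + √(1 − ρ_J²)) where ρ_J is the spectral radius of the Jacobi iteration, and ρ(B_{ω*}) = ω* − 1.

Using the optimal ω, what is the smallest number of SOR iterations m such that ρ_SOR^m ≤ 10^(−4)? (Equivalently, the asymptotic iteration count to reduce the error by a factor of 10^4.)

m = 100

[ρ_J] n=67: ρ(B_J) = cos(π/(n+1)) = cos(π/68) = 0.9989330.
√(1−ρ_J²) = |sin(π/68)| = 0.0461835
[ω*] 2 ÷ (1 + 0.0461835) = 2 ÷ 1.0461835 = 1.9117105.
[ρ_SOR] ω* − 1 = 0.9117105.
m ≥ 4·ln10 / (−ln 0.9117105) = 99.644; smallest integer m = 100.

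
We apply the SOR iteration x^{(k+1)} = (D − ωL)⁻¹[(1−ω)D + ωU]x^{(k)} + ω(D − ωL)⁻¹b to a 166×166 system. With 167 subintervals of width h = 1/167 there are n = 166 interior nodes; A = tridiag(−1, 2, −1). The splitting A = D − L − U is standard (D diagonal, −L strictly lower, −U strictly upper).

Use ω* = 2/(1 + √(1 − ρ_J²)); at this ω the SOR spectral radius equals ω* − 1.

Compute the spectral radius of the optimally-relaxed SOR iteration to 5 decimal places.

[ρ_J] n=166: ρ(B_J) = cos(π/(n+1)) = cos(π/167) = 0.99982.
root = sin(π/167) = 0.018811  (since 1−cos² = sin²).
ω* = 2 / (1 + 0.018811) = 2 / 1.018811 ≈ 1.96307.
ρ_SOR = ω* − 1 ≈ 0.96307.

ρ_SOR = 0.96307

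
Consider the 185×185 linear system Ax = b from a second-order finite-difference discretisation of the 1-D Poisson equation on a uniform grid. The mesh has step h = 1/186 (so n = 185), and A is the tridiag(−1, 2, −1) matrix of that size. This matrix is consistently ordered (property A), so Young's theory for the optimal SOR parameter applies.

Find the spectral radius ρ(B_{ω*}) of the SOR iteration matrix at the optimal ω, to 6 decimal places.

B_J for the 185×185 system has eigenvalues cos(kπ/186); ρ_J = cos(π/186) = 0.999857.
√(1−ρ_J²) simplifies to sin(π/186) = 0.0168895.
[ω*] 2 ÷ (1 + 0.0168895) = 2 ÷ 1.0168895 = 1.966782.
[ρ_SOR] ω* − 1 = 0.966782.

ρ_SOR = 0.966782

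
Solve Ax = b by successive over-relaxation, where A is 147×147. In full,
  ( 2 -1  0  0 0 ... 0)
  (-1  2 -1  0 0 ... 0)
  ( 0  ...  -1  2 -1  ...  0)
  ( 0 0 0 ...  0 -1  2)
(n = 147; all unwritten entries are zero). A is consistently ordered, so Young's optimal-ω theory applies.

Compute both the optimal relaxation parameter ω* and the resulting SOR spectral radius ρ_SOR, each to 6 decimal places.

ρ_J = max_k |cos(kπ/148)| = cos(π/148) = 0.999775
√(1−ρ_J²) simplifies to sin(π/148) = 0.0212254.
ω* = 2/(1 + 0.0212254) = 2/1.0212254 = 1.958432.
[ρ_SOR] ω* − 1 = 0.958432.

ω* = 1.958432, ρ_SOR = 0.958432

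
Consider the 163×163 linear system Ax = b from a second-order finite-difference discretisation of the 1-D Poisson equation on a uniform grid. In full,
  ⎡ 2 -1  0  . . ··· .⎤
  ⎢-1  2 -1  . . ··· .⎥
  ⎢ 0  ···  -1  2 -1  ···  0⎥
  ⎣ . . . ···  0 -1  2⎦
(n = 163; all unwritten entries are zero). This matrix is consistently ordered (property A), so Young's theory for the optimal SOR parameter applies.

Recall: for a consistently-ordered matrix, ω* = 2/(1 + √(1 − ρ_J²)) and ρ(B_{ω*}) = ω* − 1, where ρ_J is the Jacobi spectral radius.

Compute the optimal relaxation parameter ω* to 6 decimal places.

ω* = 1.962410

With n=163, ρ(Jacobi) = cos(π/164) = 0.999817.
root = sin(π/164) = 0.0191549  (since 1−cos² = sin²).
Then 2/(1+√(1−ρ_J²)) = 2/(1+0.0191549); ω* = 2/1.0191549 = 1.962410.
ρ(B_{ω*}) = ω*−1 = 0.962410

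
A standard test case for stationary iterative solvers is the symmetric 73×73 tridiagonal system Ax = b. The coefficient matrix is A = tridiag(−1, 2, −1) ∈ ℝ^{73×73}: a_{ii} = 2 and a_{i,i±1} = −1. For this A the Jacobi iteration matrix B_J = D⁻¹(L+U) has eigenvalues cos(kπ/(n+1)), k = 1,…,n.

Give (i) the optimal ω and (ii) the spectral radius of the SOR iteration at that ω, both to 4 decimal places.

½·tridiag(1,0,1) at n=73: λ_k = cos(kπ/74); max |λ| at k=1 ⇒ ρ_J = cos(π/74) ≈ 0.9991.
root = sin(π/74) = 0.04244  (since 1−cos² = sin²).
Young: ω* = 2/(1+√(1−ρ_J²)) = 2/(1+0.04244) = 2/1.04244 = 1.9186.
ρ_SOR = ω* − 1 ≈ 0.9186.

ω* = 1.9186, ρ_SOR = 0.9186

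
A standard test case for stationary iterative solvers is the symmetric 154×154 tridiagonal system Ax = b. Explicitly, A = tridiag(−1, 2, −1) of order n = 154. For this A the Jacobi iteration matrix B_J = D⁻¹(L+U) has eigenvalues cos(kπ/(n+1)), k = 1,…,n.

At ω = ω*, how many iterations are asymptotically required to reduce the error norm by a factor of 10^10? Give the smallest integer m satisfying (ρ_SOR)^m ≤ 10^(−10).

With n=154, ρ(Jacobi) = cos(π/155) = 0.9997946.
√(1−ρ_J²) simplifies to sin(π/155) = 0.0202670.
[ω*] 2 ÷ (1 + 0.0202670) = 2 ÷ 1.0202670 = 1.9602712.
[ρ_SOR] ω* − 1 = 0.9602712.
m ≥ 10·ln10 / (−ln 0.9602712) = 567.987; smallest integer m = 568.

m = 568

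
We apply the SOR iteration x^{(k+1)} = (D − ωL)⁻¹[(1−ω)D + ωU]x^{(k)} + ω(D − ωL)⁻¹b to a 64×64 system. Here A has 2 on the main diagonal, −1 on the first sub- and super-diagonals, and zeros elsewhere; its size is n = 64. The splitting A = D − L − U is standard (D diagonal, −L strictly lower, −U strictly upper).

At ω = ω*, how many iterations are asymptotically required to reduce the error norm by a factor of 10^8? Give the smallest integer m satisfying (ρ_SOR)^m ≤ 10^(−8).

B_J for the 64×64 system has eigenvalues cos(kπ/65); ρ_J = cos(π/65) = 0.9988322.
√(1−ρ_J²) simplifies to sin(π/65) = 0.0483134.
ω* = 2 / (1 + 0.0483134) = 2 / 1.0483134 ≈ 1.9078264.
[ρ_SOR] ω* − 1 = 0.9078264.
(0.9078264)^m ≤ 10^{−8}  ⇒  m·ln(0.9078264) ≤ −8·ln10  ⇒  m ≥ 190.489  ⇒  m = 191

m = 191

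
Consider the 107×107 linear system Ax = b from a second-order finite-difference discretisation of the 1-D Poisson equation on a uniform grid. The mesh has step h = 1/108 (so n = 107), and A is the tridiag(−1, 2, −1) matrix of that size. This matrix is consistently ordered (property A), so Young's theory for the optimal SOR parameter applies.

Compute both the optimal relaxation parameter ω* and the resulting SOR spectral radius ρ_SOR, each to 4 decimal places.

½·tridiag(1,0,1) at n=107: λ_k = cos(kπ/108); max |λ| at k=1 ⇒ ρ_J = cos(π/108) ≈ 0.9996.
1 − cos²(π/108) = sin²(π/108) ⇒ √(1−ρ_J²) = sin(π/108) = 0.02908.
ω* = 2 / (1 + 0.02908) = 2 / 1.02908 ≈ 1.9435.
Hence ρ(B_{ω*}) = 1.9435 − 1 = 0.9435.

ω* = 1.9435, ρ_SOR = 0.9435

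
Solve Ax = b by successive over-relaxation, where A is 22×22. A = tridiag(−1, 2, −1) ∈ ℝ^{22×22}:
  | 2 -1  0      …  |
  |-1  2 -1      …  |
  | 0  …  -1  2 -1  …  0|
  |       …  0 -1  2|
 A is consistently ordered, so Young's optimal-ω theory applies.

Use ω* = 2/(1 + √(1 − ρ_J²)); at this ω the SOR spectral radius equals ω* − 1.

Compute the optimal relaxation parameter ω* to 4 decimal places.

½·tridiag(1,0,1) at n=22: λ_k = cos(kπ/23); max |λ| at k=1 ⇒ ρ_J = cos(π/23) ≈ 0.9907.
√(1 − cos²(π/23)) = sin(π/23) ≈ 0.13617.
Young: ω* = 2/(1+√(1−ρ_J²)) = 2/(1+0.13617) = 2/1.13617 = 1.7603.
[ρ_SOR] ω* − 1 = 0.7603.

ω* = 1.7603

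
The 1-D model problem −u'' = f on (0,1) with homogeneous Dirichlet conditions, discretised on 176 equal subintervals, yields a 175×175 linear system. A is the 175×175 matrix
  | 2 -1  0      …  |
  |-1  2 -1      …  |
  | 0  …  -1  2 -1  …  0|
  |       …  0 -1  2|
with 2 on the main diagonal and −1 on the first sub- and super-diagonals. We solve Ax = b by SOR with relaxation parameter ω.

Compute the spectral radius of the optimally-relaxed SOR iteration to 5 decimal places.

ρ_SOR = 0.96493

spectrum of D⁻¹(L+U) = {cos(kπ/176) : 1≤k≤175}; ρ_J = cos(π/176) = 0.99984.
√(1−ρ_J²) simplifies to sin(π/176) = 0.017849.
[ω*] 2 ÷ (1 + 0.017849) = 2 ÷ 1.017849 = 1.96493.
At ω = 1.96493 every |λ(B_ω)| = ω−1, so ρ_SOR = 0.96493.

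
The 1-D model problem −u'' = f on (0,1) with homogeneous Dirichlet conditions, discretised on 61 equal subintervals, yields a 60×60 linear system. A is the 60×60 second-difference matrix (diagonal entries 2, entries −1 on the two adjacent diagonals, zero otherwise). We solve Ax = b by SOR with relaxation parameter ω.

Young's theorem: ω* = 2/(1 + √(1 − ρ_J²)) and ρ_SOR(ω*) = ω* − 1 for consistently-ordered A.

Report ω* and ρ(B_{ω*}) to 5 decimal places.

spectrum of D⁻¹(L+U) = {cos(kπ/61) : 1≤k≤60}; ρ_J = cos(π/61) = 0.99867.
√(1−ρ_J²) = |sin(π/61)| = 0.051479
ω* = 2 / (1 + 0.051479) = 2 / 1.051479 ≈ 1.90208.
ρ(B_{ω*}) = ω*−1 = 0.90208

ω* = 1.90208, ρ_SOR = 0.90208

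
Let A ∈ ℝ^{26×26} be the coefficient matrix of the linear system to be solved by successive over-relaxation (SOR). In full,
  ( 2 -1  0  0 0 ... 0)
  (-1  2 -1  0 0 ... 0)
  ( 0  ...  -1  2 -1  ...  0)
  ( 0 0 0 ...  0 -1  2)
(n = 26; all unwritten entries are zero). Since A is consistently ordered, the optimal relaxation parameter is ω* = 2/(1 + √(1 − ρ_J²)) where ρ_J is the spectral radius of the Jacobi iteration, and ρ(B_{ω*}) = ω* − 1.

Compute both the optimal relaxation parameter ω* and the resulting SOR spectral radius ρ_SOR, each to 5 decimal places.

ω* = 1.79197, ρ_SOR = 0.79197

ρ_J = max_k |cos(kπ/27)| = cos(π/27) = 0.99324
root = sin(π/27) = 0.116093  (since 1−cos² = sin²).
ω* = 2/(1 + 0.116093) = 2/1.116093 = 1.79197.
Hence ρ(B_{ω*}) = 1.79197 − 1 = 0.79197.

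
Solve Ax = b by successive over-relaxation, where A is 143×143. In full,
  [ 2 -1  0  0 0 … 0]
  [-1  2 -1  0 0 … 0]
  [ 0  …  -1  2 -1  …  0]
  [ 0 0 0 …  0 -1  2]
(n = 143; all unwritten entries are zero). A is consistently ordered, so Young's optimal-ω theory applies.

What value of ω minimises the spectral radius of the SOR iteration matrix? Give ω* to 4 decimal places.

½·tridiag(1,0,1) at n=143: λ_k = cos(kπ/144); max |λ| at k=1 ⇒ ρ_J = cos(π/144) ≈ 0.9998.
√(1−ρ_J²) simplifies to sin(π/144) = 0.02181.
Then 2/(1+√(1−ρ_J²)) = 2/(1+0.02181); ω* = 2/1.02181 = 1.9573.
and ρ(B_{ω*}) = 1.9573 − 1 = 0.9573.

ω* = 1.9573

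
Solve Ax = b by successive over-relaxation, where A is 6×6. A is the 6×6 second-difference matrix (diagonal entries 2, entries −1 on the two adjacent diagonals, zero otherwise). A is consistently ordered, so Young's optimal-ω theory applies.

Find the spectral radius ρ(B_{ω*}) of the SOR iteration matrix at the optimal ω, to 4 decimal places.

spectrum of D⁻¹(L+U) = {cos(kπ/7) : 1≤k≤6}; ρ_J = cos(π/7) = 0.9010.
√(1−ρ_J²) = |sin(π/7)| = 0.43388
So ω* = 2/1.43388 = 1.3948 (Young).
and ρ(B_{ω*}) = 1.3948 − 1 = 0.3948.

ρ_SOR = 0.3948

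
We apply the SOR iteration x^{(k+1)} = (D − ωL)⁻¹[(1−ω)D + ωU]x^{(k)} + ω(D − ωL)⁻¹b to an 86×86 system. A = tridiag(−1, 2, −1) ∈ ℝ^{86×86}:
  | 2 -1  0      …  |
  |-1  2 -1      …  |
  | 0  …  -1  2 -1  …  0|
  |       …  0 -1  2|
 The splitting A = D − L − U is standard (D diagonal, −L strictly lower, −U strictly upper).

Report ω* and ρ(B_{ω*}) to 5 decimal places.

n=86: λ(B_J) = 1 − λ(A)/2 = cos(kπ/87); k=1 gives ρ_J = 0.99935.
√(1 − cos²(π/87)) = sin(π/87) ≈ 0.036102.
ω* = 2/(1 + 0.036102) = 2/1.036102 = 1.93031.
[ρ_SOR] ω* − 1 = 0.93031.

ω* = 1.93031, ρ_SOR = 0.93031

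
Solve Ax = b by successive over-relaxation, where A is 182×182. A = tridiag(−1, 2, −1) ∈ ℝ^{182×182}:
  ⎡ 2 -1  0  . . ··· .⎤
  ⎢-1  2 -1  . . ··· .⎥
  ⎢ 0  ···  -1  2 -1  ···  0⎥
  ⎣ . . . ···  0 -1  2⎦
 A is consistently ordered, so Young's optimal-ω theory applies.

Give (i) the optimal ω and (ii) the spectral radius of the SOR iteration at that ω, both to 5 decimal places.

ω* = 1.96625, ρ_SOR = 0.96625

ρ_J = max_k |cos(kπ/183)| = cos(π/183) = 0.99985
√(1 − cos²(π/183)) = sin(π/183) ≈ 0.017166.
ω* = 2/(1 + 0.017166) = 2/1.017166 = 1.96625.
[ρ_SOR] ω* − 1 = 0.96625.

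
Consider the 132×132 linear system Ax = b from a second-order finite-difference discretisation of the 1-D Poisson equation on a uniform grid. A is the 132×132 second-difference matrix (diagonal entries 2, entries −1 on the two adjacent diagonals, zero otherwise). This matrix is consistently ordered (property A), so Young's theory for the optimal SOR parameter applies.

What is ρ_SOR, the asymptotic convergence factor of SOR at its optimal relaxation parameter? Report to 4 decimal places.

B_J for the 132×132 system has eigenvalues cos(kπ/133); ρ_J = cos(π/133) = 0.9997.
√(1 − cos²(π/133)) = sin(π/133) ≈ 0.02362.
Then 2/(1+√(1−ρ_J²)) = 2/(1+0.02362); ω* = 2/1.02362 = 1.9539.
Hence ρ(B_{ω*}) = 1.9539 − 1 = 0.9539.

ρ_SOR = 0.9539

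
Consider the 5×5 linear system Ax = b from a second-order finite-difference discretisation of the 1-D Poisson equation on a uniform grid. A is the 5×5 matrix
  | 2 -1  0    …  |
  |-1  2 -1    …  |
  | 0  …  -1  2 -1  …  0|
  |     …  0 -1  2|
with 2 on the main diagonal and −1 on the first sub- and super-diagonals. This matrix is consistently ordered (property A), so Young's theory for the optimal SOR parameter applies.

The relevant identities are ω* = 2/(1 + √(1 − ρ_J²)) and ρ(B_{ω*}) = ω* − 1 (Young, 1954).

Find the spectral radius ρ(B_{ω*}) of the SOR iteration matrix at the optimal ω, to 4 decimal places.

½·tridiag(1,0,1) at n=5: λ_k = cos(kπ/6); max |λ| at k=1 ⇒ ρ_J = cos(π/6) ≈ 0.8660.
1 − cos²(π/6) = sin²(π/6) ⇒ √(1−ρ_J²) = sin(π/6) = 0.50000.
ω* = 2/(1 + 0.50000) = 2/1.50000 = 1.3333.
At ω = 1.3333 every |λ(B_ω)| = ω−1, so ρ_SOR = 0.3333.

ρ_SOR = 0.3333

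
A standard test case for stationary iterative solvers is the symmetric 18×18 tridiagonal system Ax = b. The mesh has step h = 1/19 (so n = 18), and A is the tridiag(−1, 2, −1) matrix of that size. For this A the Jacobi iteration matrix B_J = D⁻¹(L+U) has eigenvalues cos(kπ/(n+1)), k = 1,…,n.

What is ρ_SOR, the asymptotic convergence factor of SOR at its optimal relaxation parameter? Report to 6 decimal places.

ρ_SOR = 0.717336

½·tridiag(1,0,1) at n=18: λ_k = cos(kπ/19); max |λ| at k=1 ⇒ ρ_J = cos(π/19) ≈ 0.986361.
1 − cos²(π/19) = sin²(π/19) ⇒ √(1−ρ_J²) = sin(π/19) = 0.1645946.
ω* = 2/(1 + 0.1645946) = 2/1.1645946 = 1.717336.
ρ_SOR = ω* − 1 = 1.717336 − 1 = 0.717336.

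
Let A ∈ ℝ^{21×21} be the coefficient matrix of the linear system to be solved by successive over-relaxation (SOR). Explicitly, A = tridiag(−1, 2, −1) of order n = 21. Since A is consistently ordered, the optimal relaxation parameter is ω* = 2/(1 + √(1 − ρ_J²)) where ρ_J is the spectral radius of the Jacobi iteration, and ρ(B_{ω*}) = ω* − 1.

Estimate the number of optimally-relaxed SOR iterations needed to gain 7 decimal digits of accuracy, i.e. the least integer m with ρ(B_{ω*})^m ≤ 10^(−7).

m = 57

spectrum of D⁻¹(L+U) = {cos(kπ/22) : 1≤k≤21}; ρ_J = cos(π/22) = 0.9898214.
√(1−ρ_J²) = |sin(π/22)| = 0.1423148
ω* = 2/(1+0.1423148) = 1.7508309
[ρ_SOR] ω* − 1 = 0.7508309.
For 7 digits: m = 7·ln10 / (−ln 0.7508309) = 16.1181/0.286575 = 56.244; round up → m = 57.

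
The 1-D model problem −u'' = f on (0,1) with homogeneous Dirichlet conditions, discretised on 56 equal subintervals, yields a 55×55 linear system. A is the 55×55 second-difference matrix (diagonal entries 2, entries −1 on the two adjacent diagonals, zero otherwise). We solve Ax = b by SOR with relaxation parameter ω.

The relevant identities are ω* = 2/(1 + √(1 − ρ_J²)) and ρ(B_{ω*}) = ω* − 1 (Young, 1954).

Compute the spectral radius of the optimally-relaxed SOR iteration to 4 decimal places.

With n=55, ρ(Jacobi) = cos(π/56) = 0.9984.
√(1 − cos²(π/56)) = sin(π/56) ≈ 0.05607.
ω* = 2 / (1 + 0.05607) = 2 / 1.05607 ≈ 1.8938.
ρ_SOR = ω* − 1 ≈ 0.8938.

ρ_SOR = 0.8938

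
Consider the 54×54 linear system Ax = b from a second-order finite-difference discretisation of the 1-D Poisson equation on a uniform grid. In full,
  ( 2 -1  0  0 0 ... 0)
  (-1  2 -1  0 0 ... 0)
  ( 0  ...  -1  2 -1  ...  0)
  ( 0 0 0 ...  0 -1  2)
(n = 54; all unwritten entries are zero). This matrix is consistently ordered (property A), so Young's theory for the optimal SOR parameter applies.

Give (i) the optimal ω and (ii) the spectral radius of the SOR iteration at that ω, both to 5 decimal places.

ω* = 1.89199, ρ_SOR = 0.89199

n=54: λ(B_J) = 1 − λ(A)/2 = cos(kπ/55); k=1 gives ρ_J = 0.99837.
root = sin(π/55) = 0.057089  (since 1−cos² = sin²).
Then 2/(1+√(1−ρ_J²)) = 2/(1+0.057089); ω* = 2/1.057089 = 1.89199.
Hence ρ(B_{ω*}) = 1.89199 − 1 = 0.89199.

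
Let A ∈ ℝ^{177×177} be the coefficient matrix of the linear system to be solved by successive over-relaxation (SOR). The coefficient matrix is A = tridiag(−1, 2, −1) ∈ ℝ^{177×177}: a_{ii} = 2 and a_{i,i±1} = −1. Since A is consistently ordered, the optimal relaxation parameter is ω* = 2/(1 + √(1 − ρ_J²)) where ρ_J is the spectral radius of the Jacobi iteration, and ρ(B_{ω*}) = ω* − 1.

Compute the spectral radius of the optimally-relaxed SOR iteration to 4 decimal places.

ρ_SOR = 0.9653

With n=177, ρ(Jacobi) = cos(π/178) = 0.9998.
root = sin(π/178) = 0.01765  (since 1−cos² = sin²).
ω* = 2/(1+0.01765) = 1.9653
and ρ(B_{ω*}) = 1.9653 − 1 = 0.9653.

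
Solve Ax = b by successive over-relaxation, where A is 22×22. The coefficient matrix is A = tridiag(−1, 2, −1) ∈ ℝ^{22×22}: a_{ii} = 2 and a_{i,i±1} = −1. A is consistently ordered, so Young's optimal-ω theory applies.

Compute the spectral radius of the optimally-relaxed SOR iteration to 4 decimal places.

½·tridiag(1,0,1) at n=22: λ_k = cos(kπ/23); max |λ| at k=1 ⇒ ρ_J = cos(π/23) ≈ 0.9907.
√(1−ρ_J²) simplifies to sin(π/23) = 0.13617.
ω* = 2/(1+0.13617) = 1.7603
ρ_SOR = ω* − 1 ≈ 0.7603.

ρ_SOR = 0.7603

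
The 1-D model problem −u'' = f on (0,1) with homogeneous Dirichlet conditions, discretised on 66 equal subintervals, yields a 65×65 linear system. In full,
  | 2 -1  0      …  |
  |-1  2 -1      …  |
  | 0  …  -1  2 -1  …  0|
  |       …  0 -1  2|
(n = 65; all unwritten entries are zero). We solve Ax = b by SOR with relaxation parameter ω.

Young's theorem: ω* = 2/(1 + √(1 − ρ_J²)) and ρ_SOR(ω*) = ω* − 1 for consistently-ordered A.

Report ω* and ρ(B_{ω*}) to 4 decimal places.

ω* = 1.9092, ρ_SOR = 0.9092

spectrum of D⁻¹(L+U) = {cos(kπ/66) : 1≤k≤65}; ρ_J = cos(π/66) = 0.9989.
√(1 − cos²(π/66)) = sin(π/66) ≈ 0.04758.
Then 2/(1+√(1−ρ_J²)) = 2/(1+0.04758); ω* = 2/1.04758 = 1.9092.
ρ_SOR = ω* − 1 = 1.9092 − 1 = 0.9092.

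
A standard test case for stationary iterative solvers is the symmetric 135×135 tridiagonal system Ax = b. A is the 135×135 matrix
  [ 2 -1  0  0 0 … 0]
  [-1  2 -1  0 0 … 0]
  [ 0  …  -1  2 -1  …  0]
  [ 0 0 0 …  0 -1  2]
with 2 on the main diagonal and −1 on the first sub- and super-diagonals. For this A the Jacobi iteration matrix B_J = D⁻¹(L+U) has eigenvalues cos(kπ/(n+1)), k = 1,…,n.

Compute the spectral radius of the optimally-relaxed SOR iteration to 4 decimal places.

ρ_J = max_k |cos(kπ/136)| = cos(π/136) = 0.9997
√(1 − cos²(π/136)) = sin(π/136) ≈ 0.02310.
ω* = 2/(1+0.02310) = 1.9548
[ρ_SOR] ω* − 1 = 0.9548.

ρ_SOR = 0.9548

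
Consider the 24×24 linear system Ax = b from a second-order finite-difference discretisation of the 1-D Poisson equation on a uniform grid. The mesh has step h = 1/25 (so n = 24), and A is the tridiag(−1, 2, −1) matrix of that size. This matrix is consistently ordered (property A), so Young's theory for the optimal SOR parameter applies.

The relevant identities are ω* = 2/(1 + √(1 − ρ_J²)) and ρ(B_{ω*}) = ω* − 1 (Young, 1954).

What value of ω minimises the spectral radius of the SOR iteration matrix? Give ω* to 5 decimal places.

ω* = 1.77725

spectrum of D⁻¹(L+U) = {cos(kπ/25) : 1≤k≤24}; ρ_J = cos(π/25) = 0.99211.
root = sin(π/25) = 0.125333  (since 1−cos² = sin²).
ω* = 2 / (1 + 0.125333) = 2 / 1.125333 ≈ 1.77725.
ρ(B_{ω*}) = ω*−1 = 0.77725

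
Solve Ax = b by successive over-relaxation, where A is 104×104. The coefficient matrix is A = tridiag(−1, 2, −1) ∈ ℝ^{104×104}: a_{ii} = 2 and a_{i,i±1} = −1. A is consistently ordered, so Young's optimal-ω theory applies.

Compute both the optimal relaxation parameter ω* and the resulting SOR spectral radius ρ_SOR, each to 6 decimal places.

ω* = 1.941907, ρ_SOR = 0.941907

With n=104, ρ(Jacobi) = cos(π/105) = 0.999552.
root = sin(π/105) = 0.0299155  (since 1−cos² = sin²).
[ω*] 2 ÷ (1 + 0.0299155) = 2 ÷ 1.0299155 = 1.941907.
Hence ρ(B_{ω*}) = 1.941907 − 1 = 0.941907.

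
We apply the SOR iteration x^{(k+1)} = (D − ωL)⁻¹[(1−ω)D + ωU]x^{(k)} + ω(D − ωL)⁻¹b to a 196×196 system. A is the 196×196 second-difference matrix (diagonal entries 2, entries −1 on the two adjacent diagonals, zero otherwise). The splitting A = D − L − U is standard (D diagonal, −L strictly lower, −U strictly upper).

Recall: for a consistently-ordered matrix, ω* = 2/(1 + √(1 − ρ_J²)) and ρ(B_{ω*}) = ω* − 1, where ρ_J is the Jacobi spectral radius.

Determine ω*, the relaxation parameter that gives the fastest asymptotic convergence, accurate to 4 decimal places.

n=196: λ(B_J) = 1 − λ(A)/2 = cos(kπ/197); k=1 gives ρ_J = 0.9999.
root = sin(π/197) = 0.01595  (since 1−cos² = sin²).
ω* = 2 / (1 + 0.01595) = 2 / 1.01595 ≈ 1.9686.
At ω = 1.9686 every |λ(B_ω)| = ω−1, so ρ_SOR = 0.9686.

ω* = 1.9686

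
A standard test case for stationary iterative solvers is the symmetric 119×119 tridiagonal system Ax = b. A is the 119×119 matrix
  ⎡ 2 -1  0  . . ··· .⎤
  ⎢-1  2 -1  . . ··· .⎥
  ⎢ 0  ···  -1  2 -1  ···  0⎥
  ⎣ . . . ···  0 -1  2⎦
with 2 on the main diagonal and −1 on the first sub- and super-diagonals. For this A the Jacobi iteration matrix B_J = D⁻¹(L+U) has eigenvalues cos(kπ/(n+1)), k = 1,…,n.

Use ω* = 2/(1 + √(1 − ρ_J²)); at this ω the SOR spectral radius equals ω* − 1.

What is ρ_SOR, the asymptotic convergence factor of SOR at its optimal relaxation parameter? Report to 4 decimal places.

[ρ_J] n=119: ρ(B_J) = cos(π/(n+1)) = cos(π/120) = 0.9997.
root = sin(π/120) = 0.02618  (since 1−cos² = sin²).
ω* = 2/(1 + 0.02618) = 2/1.02618 = 1.9490.
and ρ(B_{ω*}) = 1.9490 − 1 = 0.9490.

ρ_SOR = 0.9490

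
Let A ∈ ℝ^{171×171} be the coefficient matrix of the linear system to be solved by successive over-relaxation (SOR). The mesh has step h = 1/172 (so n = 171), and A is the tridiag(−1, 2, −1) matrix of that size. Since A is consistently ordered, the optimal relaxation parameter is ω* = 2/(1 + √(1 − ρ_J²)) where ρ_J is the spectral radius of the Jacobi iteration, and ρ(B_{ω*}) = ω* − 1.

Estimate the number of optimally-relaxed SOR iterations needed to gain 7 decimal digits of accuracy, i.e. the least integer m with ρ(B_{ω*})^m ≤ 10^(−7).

m = 442

spectrum of D⁻¹(L+U) = {cos(kπ/172) : 1≤k≤171}; ρ_J = cos(π/172) = 0.9998332.
√(1 − cos²(π/172)) = sin(π/172) ≈ 0.0182641.
[ω*] 2 ÷ (1 + 0.0182641) = 2 ÷ 1.0182641 = 1.9641270.
[ρ_SOR] ω* − 1 = 0.9641270.
m ≥ 7·ln10 / (−ln 0.9641270) = 441.201; smallest integer m = 442.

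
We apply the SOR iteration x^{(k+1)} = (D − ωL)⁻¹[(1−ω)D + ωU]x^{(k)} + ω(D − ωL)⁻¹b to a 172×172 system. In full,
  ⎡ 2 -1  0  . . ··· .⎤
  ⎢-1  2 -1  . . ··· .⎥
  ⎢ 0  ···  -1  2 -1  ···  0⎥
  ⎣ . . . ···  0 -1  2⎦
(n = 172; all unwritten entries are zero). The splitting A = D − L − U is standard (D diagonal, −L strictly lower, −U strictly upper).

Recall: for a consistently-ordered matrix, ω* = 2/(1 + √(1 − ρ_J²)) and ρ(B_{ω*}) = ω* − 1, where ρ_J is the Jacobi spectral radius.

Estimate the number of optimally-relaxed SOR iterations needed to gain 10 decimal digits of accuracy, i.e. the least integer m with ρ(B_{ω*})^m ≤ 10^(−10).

m = 634

With n=172, ρ(Jacobi) = cos(π/173) = 0.9998351.
root = sin(π/173) = 0.0181585  (since 1−cos² = sin²).
ω* = 2/(1 + 0.0181585) = 2/1.0181585 = 1.9643307.
ρ_SOR = ω* − 1 ≈ 0.9643307.
ρ_SOR^m ≤ 10^(−10) ⇔ m ≥ 10·ln10/(−ln 0.9643307) = 23.0259/0.036321 = 633.956; m = ⌈633.956⌉ = 634.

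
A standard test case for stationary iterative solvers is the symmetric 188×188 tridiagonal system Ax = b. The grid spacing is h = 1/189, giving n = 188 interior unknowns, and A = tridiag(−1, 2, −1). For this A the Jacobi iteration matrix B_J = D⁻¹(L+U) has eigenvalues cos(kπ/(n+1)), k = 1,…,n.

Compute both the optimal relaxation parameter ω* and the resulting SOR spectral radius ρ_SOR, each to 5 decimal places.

ω* = 1.96730, ρ_SOR = 0.96730

B_J for the 188×188 system has eigenvalues cos(kπ/189); ρ_J = cos(π/189) = 0.99986.
1 − cos²(π/189) = sin²(π/189) ⇒ √(1−ρ_J²) = sin(π/189) = 0.016621.
So ω* = 2/1.016621 = 1.96730 (Young).
[ρ_SOR] ω* − 1 = 0.96730.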